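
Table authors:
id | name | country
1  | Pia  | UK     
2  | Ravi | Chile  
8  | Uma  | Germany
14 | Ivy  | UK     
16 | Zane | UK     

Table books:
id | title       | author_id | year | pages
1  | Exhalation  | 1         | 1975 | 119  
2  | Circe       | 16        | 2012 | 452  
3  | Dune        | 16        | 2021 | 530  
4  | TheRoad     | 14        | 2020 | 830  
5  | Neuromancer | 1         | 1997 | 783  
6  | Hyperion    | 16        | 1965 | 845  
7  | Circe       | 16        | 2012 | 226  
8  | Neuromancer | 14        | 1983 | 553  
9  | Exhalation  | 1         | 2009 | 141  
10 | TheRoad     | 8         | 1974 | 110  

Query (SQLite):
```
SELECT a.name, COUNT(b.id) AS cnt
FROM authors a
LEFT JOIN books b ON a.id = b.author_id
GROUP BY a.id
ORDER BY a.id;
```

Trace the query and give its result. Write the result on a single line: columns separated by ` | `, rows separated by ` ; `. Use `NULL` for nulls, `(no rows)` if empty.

Pia | 3 ; Ravi | 0 ; Uma | 1 ; Ivy | 2 ; Zane | 4

LEFT JOIN keeps every authors row; unmatched ones get NULL for books columns.
Group by authors.id and compute COUNT(b.id). COUNT(col) of an all-NULL group is 0.
  1: ids {1, 5, 9} → COUNT(b.id)=3
  2: ids {—} → COUNT(b.id)=0
  8: ids {10} → COUNT(b.id)=1
  14: ids {4, 8} → COUNT(b.id)=2
  16: ids {2, 3, 6, 7} → COUNT(b.id)=4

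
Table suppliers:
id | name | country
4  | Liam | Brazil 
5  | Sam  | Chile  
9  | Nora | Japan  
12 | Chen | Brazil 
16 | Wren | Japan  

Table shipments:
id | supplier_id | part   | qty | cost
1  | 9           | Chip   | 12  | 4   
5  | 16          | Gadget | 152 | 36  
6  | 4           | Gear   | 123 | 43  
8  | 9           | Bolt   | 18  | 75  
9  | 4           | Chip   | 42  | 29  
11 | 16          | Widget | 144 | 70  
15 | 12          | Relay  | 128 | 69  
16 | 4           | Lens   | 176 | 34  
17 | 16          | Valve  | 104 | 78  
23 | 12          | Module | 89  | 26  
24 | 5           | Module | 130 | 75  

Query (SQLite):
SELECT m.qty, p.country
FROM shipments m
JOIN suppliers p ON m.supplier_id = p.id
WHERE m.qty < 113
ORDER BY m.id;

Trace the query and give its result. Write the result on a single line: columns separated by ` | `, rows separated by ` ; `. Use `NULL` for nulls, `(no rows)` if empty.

Each shipments row matches the suppliers row where supplier_id = suppliers.id.
Then keep rows with m.qty < 113.

12 | Japan ; 18 | Japan ; 42 | Brazil ; 104 | Japan ; 89 | Brazil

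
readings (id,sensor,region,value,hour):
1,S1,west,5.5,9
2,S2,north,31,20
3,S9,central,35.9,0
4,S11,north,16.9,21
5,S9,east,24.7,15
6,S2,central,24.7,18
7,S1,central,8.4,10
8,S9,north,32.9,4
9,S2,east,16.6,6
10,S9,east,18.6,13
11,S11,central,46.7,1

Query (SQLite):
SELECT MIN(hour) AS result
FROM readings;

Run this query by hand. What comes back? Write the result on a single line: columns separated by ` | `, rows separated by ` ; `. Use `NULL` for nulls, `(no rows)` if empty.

0

All hour values: [9, 20, 0, 21, 15, 18, 10, 4, 6, 13, 1].
MIN of non-NULL values = 0.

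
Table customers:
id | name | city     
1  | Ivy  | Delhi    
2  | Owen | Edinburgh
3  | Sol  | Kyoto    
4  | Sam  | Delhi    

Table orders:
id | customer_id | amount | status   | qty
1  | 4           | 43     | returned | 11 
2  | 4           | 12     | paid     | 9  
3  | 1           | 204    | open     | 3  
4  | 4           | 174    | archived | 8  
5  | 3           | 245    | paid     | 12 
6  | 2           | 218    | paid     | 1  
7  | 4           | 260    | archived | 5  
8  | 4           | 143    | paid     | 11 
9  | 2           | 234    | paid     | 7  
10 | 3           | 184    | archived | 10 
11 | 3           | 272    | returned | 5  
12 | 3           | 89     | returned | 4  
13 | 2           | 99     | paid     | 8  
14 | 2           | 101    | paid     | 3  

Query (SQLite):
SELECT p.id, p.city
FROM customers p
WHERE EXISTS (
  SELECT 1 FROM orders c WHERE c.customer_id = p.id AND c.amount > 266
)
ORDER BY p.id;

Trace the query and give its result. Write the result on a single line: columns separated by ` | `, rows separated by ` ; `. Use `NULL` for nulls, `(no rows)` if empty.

3 | Kyoto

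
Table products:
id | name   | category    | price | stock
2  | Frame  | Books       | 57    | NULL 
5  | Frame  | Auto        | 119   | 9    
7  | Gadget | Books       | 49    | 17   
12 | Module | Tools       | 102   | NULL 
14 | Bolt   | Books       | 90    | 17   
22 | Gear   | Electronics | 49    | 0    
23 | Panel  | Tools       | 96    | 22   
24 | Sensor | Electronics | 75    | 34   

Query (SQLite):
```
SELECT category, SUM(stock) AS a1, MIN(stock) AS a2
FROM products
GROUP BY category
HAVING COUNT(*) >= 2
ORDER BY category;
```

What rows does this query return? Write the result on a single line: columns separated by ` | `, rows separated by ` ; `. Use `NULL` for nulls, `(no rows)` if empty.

Books | 34 | 17 ; Electronics | 34 | 0 ; Tools | 22 | 22

Group products by category.
Per group compute: SUM(stock), MIN(stock).
HAVING: drop groups with fewer than 2 rows.
  Auto: ids {5} → SUM(stock)=9, MIN(stock)=9
  Books: ids {2, 7, 14} → SUM(stock)=34, MIN(stock)=17
  Electronics: ids {22, 24} → SUM(stock)=34, MIN(stock)=0
  Tools: ids {12, 23} → SUM(stock)=22, MIN(stock)=22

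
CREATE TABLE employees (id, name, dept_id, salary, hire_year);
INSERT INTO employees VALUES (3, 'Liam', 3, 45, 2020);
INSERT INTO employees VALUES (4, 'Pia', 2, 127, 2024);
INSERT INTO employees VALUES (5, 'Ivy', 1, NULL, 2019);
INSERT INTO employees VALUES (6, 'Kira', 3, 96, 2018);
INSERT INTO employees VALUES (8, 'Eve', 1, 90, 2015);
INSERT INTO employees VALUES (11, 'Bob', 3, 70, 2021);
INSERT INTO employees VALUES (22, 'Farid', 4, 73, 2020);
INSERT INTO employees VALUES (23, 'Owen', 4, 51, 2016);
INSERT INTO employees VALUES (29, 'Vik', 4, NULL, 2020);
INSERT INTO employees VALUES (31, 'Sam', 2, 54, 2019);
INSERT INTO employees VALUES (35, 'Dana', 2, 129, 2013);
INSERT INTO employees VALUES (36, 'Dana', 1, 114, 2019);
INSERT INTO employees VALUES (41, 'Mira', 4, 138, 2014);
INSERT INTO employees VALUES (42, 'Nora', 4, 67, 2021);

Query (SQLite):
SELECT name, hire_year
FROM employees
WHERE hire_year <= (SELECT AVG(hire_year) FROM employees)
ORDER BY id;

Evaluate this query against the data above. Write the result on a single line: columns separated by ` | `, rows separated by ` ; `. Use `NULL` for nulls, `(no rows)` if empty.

Kira | 2018 ; Eve | 2015 ; Owen | 2016 ; Dana | 2013 ; Mira | 2014

Scalar subquery: AVG(hire_year) over all employees rows = 2018.5.
Keep rows where hire_year <= that value.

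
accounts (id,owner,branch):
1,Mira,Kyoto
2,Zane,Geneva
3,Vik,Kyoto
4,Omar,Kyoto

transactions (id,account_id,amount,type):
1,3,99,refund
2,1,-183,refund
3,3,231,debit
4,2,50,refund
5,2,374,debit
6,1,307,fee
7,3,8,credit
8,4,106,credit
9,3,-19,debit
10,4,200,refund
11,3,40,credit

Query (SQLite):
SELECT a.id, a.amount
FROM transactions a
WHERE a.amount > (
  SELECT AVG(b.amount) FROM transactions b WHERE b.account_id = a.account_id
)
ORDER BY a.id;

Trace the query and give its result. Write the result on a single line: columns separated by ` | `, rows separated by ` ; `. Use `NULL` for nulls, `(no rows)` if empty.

1 | 99 ; 3 | 231 ; 5 | 374 ; 6 | 307 ; 10 | 200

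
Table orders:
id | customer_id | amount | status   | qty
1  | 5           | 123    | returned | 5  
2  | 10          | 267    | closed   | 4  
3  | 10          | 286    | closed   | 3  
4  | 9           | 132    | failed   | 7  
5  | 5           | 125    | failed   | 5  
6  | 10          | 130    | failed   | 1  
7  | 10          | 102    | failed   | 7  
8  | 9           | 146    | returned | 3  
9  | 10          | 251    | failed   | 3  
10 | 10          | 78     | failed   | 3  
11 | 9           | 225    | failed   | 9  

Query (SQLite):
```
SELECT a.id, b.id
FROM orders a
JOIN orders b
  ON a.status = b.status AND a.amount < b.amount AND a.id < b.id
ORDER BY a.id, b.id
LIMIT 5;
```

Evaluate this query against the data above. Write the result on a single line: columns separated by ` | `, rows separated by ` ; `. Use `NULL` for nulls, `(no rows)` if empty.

Pairs (a,b) with same status, a.amount < b.amount, a.id < b.id.
status groups: closed:{2,3} failed:{4,5,6,7,9,10,11} returned:{1,8}
Ordered by (a.id, b.id); first 5.

1 | 8 ; 2 | 3 ; 4 | 9 ; 4 | 11 ; 5 | 6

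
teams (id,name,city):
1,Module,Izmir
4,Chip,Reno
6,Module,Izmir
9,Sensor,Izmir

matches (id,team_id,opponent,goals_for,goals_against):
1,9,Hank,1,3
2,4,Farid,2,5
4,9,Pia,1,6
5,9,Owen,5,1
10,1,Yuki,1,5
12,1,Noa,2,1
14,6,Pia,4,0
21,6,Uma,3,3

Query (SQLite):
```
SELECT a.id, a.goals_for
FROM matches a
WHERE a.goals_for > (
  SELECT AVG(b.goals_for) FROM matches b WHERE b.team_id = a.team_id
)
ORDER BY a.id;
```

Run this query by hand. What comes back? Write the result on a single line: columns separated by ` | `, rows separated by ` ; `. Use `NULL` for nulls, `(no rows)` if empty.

For each matches row a, compute AVG(goals_for) over rows sharing a.team_id.
Keep row a if a.goals_for > that per-group AVG.
  team_id=1: AVG(goals_for) = 1.5
  team_id=4: AVG(goals_for) = 2.0
  team_id=6: AVG(goals_for) = 3.5
  team_id=9: AVG(goals_for) = 2.333333

5 | 5 ; 12 | 2 ; 14 | 4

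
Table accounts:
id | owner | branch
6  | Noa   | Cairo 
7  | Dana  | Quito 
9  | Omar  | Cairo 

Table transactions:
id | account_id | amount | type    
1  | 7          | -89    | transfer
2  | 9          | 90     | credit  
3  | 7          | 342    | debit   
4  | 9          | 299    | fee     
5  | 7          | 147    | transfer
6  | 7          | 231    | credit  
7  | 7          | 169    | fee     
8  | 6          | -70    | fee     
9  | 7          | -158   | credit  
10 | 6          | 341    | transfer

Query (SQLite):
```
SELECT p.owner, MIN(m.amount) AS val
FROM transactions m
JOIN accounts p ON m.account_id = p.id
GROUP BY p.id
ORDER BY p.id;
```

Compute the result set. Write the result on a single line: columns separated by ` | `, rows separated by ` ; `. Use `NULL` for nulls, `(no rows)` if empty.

Noa | -70 ; Dana | -158 ; Omar | 90

Join each transactions row to its accounts via account_id.
Group joined rows by accounts.id; compute MIN(m.amount) per group.
  6: ids {8, 10} → MIN(m.amount)=-70
  7: ids {1, 3, 5, 6, 7, 9} → MIN(m.amount)=-158
  9: ids {2, 4} → MIN(m.amount)=90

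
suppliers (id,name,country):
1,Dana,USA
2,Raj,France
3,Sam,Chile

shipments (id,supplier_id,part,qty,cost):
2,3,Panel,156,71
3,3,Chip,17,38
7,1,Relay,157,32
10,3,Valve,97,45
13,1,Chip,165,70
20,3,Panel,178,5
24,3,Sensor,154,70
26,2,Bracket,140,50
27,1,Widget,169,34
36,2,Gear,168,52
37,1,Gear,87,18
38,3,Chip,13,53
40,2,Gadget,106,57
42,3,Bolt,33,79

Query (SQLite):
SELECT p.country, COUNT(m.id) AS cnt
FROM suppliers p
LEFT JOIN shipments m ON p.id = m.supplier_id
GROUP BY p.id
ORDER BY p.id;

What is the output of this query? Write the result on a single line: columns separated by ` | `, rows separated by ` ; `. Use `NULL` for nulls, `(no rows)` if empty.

LEFT JOIN keeps every suppliers row; unmatched ones get NULL for shipments columns.
Group by suppliers.id and compute COUNT(m.id). COUNT(col) of an all-NULL group is 0.
  1: ids {7, 13, 27, 37} → COUNT(m.id)=4
  2: ids {26, 36, 40} → COUNT(m.id)=3
  3: ids {2, 3, 10, 20, 24, 38, 42} → COUNT(m.id)=7

USA | 4 ; France | 3 ; Chile | 7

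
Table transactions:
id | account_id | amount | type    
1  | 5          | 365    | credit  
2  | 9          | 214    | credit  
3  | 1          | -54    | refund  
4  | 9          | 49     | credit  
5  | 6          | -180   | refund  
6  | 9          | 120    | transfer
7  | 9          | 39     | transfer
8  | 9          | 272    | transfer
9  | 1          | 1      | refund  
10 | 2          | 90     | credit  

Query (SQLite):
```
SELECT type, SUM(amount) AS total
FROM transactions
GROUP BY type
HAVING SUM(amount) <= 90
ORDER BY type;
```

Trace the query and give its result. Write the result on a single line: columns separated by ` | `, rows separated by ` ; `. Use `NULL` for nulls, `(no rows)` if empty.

refund | -233

Partition transactions by type; compute SUM(amount) within each group.
HAVING: keep groups where SUM(amount) <= 90.
  credit: ids {1, 2, 4, 10} → SUM(amount)=718
  refund: ids {3, 5, 9} → SUM(amount)=-233
  transfer: ids {6, 7, 8} → SUM(amount)=431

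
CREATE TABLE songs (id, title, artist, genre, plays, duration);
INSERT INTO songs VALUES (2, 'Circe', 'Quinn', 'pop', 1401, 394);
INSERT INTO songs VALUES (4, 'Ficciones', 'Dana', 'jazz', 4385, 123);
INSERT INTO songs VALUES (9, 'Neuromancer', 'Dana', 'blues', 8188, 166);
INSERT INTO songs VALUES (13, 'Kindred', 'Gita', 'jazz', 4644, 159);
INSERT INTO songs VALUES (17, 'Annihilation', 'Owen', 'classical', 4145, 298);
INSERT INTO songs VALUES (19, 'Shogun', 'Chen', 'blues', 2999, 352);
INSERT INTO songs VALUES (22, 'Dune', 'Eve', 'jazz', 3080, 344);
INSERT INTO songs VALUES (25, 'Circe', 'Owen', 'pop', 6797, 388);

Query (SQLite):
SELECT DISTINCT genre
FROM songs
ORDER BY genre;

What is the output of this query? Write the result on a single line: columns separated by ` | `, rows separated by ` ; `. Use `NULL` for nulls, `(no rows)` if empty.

blues ; classical ; jazz ; pop

Collect distinct genre values from songs.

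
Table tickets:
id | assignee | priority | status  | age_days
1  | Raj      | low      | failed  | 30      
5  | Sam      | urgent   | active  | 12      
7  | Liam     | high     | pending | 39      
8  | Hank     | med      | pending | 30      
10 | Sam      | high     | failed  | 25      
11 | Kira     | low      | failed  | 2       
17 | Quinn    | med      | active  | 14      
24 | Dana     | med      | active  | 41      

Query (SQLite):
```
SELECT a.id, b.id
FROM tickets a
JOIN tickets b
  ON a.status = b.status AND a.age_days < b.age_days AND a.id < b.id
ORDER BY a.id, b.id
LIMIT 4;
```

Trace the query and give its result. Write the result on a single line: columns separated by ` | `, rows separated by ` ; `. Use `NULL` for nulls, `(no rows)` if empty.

Pairs (a,b) with same status, a.age_days < b.age_days, a.id < b.id.
status groups: active:{5,17,24} failed:{1,10,11} pending:{7,8}
Ordered by (a.id, b.id); first 4.

5 | 17 ; 5 | 24 ; 17 | 24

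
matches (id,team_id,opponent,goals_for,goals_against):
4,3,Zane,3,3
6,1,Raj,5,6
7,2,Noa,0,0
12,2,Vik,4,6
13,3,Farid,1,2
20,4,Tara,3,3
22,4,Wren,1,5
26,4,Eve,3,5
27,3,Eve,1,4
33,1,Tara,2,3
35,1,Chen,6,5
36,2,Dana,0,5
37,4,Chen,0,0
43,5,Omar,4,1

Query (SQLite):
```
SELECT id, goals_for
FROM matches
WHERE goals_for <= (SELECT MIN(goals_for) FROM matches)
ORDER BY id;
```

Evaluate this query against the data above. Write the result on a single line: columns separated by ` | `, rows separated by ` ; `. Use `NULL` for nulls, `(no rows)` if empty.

Scalar subquery: MIN(goals_for) over all matches rows = 0.
Keep rows where goals_for <= that value.

7 | 0 ; 36 | 0 ; 37 | 0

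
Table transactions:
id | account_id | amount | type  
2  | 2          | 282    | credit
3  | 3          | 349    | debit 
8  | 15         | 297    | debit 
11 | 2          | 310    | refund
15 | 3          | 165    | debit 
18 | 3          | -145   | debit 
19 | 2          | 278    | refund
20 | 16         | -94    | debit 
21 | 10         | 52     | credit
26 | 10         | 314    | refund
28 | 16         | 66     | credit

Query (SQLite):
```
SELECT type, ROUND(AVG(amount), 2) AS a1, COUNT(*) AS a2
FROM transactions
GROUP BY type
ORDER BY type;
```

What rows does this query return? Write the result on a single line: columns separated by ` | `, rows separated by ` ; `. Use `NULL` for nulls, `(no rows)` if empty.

Group transactions by type.
Per group compute: ROUND(AVG(amount), 2), COUNT(*).
  credit: ids {2, 21, 28} → ROUND(AVG(amount), 2)=133.33, COUNT(*)=3
  debit: ids {3, 8, 15, 18, 20} → ROUND(AVG(amount), 2)=114.4, COUNT(*)=5
  refund: ids {11, 19, 26} → ROUND(AVG(amount), 2)=300.67, COUNT(*)=3

credit | 133.33 | 3 ; debit | 114.4 | 5 ; refund | 300.67 | 3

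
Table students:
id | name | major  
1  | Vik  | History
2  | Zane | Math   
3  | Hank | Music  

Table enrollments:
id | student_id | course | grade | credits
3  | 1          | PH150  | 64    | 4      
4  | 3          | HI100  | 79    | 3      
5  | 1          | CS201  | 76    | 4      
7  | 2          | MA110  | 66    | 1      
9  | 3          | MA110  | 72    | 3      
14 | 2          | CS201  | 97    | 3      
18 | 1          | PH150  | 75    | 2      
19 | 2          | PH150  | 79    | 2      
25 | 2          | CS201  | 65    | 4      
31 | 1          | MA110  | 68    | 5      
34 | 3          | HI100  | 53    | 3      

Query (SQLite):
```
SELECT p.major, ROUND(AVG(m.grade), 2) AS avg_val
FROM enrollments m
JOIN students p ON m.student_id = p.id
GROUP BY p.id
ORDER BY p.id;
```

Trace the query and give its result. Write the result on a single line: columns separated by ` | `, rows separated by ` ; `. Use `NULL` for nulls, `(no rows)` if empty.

History | 70.75 ; Math | 76.75 ; Music | 68

Join each enrollments row to its students via student_id.
Group joined rows by students.id; compute ROUND(AVG(m.grade), 2) per group.
  1: ids {3, 5, 18, 31} → ROUND(AVG(m.grade), 2)=70.75
  2: ids {7, 14, 19, 25} → ROUND(AVG(m.grade), 2)=76.75
  3: ids {4, 9, 34} → ROUND(AVG(m.grade), 2)=68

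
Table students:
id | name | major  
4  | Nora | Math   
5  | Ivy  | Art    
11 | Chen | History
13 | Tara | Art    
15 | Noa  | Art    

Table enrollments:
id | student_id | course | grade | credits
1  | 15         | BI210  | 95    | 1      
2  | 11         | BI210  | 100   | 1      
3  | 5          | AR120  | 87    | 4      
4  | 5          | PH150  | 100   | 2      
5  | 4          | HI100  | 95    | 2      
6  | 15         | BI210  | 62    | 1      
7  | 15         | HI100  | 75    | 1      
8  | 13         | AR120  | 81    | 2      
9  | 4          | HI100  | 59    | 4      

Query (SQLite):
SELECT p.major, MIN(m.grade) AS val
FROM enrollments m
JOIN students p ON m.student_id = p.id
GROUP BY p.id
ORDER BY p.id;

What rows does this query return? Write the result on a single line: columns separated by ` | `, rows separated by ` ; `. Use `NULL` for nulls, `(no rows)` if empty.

Join each enrollments row to its students via student_id.
Group joined rows by students.id; compute MIN(m.grade) per group.
  4: ids {5, 9} → MIN(m.grade)=59
  5: ids {3, 4} → MIN(m.grade)=87
  11: ids {2} → MIN(m.grade)=100
  13: ids {8} → MIN(m.grade)=81
  15: ids {1, 6, 7} → MIN(m.grade)=62

Math | 59 ; Art | 87 ; History | 100 ; Art | 81 ; Art | 62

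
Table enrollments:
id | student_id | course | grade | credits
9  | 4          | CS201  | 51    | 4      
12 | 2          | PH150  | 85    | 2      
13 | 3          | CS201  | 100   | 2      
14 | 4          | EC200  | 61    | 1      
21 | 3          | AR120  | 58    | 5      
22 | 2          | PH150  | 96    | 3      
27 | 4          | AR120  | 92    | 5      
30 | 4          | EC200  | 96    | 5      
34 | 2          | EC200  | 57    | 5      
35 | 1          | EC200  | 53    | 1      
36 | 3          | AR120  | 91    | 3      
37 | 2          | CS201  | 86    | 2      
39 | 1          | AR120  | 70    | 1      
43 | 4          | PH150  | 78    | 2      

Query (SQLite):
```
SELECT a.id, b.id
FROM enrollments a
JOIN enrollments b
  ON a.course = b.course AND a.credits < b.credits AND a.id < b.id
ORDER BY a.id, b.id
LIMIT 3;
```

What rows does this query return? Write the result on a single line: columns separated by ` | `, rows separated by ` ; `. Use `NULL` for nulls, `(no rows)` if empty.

Pairs (a,b) with same course, a.credits < b.credits, a.id < b.id.
course groups: AR120:{21,27,36,39} CS201:{9,13,37} EC200:{14,30,34,35} PH150:{12,22,43}
Ordered by (a.id, b.id); first 3.

12 | 22 ; 14 | 30 ; 14 | 34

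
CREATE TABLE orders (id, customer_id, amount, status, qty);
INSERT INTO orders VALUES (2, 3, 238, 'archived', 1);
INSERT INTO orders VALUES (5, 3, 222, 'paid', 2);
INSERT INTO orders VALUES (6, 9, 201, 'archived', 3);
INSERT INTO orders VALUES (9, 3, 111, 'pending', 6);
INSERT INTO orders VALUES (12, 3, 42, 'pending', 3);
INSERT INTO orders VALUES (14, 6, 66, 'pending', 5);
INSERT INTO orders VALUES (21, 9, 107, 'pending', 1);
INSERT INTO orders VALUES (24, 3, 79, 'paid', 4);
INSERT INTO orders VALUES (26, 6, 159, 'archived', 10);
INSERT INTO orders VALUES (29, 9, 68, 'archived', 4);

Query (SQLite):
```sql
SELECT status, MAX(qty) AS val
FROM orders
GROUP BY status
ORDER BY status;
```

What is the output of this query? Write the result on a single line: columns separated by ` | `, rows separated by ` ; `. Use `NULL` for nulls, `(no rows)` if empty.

Partition orders by status; compute MAX(qty) within each group.
  archived: ids {2, 6, 26, 29} → MAX(qty)=10
  paid: ids {5, 24} → MAX(qty)=4
  pending: ids {9, 12, 14, 21} → MAX(qty)=6

archived | 10 ; paid | 4 ; pending | 6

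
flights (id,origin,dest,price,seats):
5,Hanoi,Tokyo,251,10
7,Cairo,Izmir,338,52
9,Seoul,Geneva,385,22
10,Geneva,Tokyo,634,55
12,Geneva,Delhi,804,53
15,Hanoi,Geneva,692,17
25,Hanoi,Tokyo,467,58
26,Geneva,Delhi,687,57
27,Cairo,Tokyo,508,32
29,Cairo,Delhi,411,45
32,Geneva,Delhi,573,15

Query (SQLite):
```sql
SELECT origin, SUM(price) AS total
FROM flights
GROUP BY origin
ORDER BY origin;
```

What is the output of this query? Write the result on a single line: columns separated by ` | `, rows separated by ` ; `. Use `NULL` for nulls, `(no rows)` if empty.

Cairo | 1257 ; Geneva | 2698 ; Hanoi | 1410 ; Seoul | 385

Partition flights by origin; compute SUM(price) within each group.
  Cairo: ids {7, 27, 29} → SUM(price)=1257
  Geneva: ids {10, 12, 26, 32} → SUM(price)=2698
  Hanoi: ids {5, 15, 25} → SUM(price)=1410
  Seoul: ids {9} → SUM(price)=385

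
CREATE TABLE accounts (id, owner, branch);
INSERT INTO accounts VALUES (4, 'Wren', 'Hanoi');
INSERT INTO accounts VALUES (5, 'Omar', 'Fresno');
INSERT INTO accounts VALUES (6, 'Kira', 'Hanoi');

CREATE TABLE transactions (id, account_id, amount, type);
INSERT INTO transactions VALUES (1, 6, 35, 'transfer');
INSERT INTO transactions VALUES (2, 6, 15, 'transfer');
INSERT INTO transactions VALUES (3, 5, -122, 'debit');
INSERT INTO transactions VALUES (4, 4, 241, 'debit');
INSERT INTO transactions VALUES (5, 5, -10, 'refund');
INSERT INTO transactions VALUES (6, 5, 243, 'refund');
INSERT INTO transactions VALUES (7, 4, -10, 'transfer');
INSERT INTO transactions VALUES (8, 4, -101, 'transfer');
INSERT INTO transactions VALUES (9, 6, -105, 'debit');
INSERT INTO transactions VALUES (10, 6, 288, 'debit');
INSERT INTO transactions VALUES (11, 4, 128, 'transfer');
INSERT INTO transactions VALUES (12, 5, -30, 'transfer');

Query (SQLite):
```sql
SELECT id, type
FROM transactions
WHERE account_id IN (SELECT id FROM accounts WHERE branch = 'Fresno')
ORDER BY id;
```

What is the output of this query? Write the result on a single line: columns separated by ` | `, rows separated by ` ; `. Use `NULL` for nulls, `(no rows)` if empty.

3 | debit ; 5 | refund ; 6 | refund ; 12 | transfer

Inner query: accounts.id where branch = 'Fresno'.
Outer: keep transactions rows whose account_id is in that set.
Inner query → {5}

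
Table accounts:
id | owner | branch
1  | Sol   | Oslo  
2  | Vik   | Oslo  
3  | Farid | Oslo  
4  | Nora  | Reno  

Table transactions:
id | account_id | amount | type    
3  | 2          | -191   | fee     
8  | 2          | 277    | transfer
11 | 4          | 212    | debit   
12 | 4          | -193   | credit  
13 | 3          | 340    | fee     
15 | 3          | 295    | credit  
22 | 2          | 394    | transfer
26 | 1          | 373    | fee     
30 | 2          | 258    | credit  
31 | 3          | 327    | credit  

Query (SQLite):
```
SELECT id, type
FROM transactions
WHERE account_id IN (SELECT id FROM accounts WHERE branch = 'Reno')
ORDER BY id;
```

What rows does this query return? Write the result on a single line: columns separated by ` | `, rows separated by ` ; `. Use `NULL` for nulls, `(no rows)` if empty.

11 | debit ; 12 | credit

Inner query: accounts.id where branch = 'Reno'.
Outer: keep transactions rows whose account_id is in that set.
Inner query → {4}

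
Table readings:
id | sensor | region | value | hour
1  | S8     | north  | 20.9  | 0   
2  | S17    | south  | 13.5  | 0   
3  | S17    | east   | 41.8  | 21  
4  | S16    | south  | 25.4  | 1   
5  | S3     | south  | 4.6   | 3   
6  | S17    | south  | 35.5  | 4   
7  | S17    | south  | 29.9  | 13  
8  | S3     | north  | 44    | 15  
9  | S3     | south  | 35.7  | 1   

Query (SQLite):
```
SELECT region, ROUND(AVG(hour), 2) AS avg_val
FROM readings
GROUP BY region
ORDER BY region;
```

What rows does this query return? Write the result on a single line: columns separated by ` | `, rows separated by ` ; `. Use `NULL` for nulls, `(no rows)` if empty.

Partition readings by region; compute ROUND(AVG(hour), 2) within each group.
  east: ids {3} → ROUND(AVG(hour), 2)=21
  north: ids {1, 8} → ROUND(AVG(hour), 2)=7.5
  south: ids {2, 4, 5, 6, 7, 9} → ROUND(AVG(hour), 2)=3.67

east | 21 ; north | 7.5 ; south | 3.67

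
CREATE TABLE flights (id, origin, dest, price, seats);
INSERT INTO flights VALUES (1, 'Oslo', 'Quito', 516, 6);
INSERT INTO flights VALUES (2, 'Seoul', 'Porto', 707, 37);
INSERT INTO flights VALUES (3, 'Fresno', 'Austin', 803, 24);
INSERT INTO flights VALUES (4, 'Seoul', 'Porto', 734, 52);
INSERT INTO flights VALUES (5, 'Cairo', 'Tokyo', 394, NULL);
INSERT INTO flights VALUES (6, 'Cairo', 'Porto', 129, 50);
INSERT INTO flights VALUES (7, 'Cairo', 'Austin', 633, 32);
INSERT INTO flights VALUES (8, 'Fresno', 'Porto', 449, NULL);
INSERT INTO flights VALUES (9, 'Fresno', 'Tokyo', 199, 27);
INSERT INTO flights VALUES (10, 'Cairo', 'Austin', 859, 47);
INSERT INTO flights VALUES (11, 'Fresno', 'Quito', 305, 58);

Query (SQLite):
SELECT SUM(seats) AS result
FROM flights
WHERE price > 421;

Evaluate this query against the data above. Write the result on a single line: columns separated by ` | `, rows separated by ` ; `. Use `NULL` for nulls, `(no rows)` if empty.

198

Rows where price > 421 → seats values: [6, 37, 24, 52, 32, NULL, 47].
SUM of non-NULL values = 198.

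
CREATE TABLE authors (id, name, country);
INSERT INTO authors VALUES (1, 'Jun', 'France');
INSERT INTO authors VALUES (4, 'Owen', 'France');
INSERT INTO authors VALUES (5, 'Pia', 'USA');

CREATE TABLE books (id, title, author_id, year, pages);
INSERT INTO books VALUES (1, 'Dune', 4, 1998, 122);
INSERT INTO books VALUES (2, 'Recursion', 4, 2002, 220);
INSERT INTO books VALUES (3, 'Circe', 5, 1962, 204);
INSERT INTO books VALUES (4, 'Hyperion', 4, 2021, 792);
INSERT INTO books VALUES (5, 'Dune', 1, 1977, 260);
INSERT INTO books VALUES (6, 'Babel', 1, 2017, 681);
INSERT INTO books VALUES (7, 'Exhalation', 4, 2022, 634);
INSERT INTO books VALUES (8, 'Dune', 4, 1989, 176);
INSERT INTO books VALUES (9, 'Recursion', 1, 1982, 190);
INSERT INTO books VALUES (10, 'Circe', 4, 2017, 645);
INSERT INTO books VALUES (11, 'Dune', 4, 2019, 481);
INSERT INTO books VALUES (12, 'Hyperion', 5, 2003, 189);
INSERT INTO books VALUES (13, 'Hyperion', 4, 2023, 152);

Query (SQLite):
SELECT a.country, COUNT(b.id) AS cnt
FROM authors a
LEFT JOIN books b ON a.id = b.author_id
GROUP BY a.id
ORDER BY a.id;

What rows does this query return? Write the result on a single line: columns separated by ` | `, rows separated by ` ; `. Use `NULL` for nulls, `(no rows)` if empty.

France | 3 ; France | 8 ; USA | 2

LEFT JOIN keeps every authors row; unmatched ones get NULL for books columns.
Group by authors.id and compute COUNT(b.id). COUNT(col) of an all-NULL group is 0.
  1: ids {5, 6, 9} → COUNT(b.id)=3
  4: ids {1, 2, 4, 7, 8, 10, 11, 13} → COUNT(b.id)=8
  5: ids {3, 12} → COUNT(b.id)=2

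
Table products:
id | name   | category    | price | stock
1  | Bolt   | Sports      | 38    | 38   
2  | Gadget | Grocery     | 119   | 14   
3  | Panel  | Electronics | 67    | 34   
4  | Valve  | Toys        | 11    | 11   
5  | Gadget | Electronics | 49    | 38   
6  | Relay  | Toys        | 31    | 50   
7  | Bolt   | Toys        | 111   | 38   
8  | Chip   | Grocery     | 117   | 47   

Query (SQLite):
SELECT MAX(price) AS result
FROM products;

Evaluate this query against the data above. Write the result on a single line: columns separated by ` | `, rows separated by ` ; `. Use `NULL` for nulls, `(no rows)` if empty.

All price values: [38, 119, 67, 11, 49, 31, 111, 117].
MAX of non-NULL values = 119.

119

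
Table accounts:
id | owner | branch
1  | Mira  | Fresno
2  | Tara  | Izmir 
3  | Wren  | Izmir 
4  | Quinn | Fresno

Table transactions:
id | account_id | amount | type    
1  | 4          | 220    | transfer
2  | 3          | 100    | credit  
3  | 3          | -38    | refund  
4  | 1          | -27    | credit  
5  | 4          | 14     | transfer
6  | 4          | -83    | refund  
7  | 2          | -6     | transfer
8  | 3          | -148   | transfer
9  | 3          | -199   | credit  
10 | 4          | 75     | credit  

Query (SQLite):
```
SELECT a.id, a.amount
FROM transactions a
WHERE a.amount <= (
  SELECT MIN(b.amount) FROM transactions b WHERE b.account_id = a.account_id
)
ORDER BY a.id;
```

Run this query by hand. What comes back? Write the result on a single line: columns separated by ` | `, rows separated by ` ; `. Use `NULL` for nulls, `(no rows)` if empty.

For each transactions row a, compute MIN(amount) over rows sharing a.account_id.
Keep row a if a.amount <= that per-group MIN.
  account_id=1: MIN(amount) = -27
  account_id=2: MIN(amount) = -6
  account_id=3: MIN(amount) = -199
  account_id=4: MIN(amount) = -83

4 | -27 ; 6 | -83 ; 7 | -6 ; 9 | -199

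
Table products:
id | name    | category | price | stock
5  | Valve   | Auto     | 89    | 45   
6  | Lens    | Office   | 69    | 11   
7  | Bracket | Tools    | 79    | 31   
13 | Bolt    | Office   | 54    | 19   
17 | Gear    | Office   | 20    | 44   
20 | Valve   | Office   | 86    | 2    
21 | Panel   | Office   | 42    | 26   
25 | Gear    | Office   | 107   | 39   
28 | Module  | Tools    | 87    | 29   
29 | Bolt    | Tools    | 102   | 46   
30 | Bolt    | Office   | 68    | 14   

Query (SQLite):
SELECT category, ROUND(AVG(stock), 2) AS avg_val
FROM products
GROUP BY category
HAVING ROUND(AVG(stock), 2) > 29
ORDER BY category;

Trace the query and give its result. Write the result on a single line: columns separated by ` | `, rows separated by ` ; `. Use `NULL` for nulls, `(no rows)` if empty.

Partition products by category; compute ROUND(AVG(stock), 2) within each group.
HAVING: keep groups where ROUND(AVG(stock), 2) > 29.
  Auto: ids {5} → ROUND(AVG(stock), 2)=45
  Office: ids {6, 13, 17, 20, 21, 25, 30} → ROUND(AVG(stock), 2)=22.14
  Tools: ids {7, 28, 29} → ROUND(AVG(stock), 2)=35.33

Auto | 45 ; Tools | 35.33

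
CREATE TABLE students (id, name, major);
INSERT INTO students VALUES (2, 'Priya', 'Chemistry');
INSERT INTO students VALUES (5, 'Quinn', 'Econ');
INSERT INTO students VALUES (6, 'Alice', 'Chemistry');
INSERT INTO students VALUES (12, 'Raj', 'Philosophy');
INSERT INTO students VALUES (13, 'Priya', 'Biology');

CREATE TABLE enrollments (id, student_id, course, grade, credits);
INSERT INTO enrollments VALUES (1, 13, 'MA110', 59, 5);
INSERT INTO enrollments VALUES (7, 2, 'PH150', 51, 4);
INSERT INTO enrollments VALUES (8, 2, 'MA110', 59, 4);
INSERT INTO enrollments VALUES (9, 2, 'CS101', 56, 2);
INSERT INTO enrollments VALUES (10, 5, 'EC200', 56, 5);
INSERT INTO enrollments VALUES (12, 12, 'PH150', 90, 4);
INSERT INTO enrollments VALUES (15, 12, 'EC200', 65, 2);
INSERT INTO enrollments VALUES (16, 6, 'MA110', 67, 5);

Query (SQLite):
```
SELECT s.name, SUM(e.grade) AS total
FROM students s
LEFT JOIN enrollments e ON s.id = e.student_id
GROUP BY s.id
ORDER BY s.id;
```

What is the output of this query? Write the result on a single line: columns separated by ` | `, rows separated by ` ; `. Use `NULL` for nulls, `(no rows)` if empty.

Priya | 166 ; Quinn | 56 ; Alice | 67 ; Raj | 155 ; Priya | 59

LEFT JOIN keeps every students row; unmatched ones get NULL for enrollments columns.
Group by students.id and compute SUM(e.grade). SUM over an all-NULL group is NULL.
  2: ids {7, 8, 9} → SUM(e.grade)=166
  5: ids {10} → SUM(e.grade)=56
  6: ids {16} → SUM(e.grade)=67
  12: ids {12, 15} → SUM(e.grade)=155
  13: ids {1} → SUM(e.grade)=59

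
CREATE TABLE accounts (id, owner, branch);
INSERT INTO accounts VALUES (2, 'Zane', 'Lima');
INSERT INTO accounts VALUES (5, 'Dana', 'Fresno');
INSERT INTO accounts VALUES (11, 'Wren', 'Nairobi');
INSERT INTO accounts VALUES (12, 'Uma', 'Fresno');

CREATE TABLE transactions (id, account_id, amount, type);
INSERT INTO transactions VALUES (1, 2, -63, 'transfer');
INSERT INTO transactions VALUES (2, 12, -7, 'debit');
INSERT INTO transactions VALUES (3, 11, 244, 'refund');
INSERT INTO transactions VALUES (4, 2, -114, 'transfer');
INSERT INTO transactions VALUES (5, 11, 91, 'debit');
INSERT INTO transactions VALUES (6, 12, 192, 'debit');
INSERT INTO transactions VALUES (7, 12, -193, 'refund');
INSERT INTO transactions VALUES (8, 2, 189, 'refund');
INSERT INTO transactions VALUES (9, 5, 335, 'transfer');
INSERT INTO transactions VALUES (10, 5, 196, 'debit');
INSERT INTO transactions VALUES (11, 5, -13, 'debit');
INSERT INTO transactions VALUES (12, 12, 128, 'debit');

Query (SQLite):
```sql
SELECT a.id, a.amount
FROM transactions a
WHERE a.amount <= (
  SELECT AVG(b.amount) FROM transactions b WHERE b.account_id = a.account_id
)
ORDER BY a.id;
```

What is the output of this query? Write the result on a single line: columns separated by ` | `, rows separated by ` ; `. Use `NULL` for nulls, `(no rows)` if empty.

For each transactions row a, compute AVG(amount) over rows sharing a.account_id.
Keep row a if a.amount <= that per-group AVG.
  account_id=2: AVG(amount) = 4.0
  account_id=5: AVG(amount) = 172.666667
  account_id=11: AVG(amount) = 167.5
  account_id=12: AVG(amount) = 30.0

1 | -63 ; 2 | -7 ; 4 | -114 ; 5 | 91 ; 7 | -193 ; 11 | -13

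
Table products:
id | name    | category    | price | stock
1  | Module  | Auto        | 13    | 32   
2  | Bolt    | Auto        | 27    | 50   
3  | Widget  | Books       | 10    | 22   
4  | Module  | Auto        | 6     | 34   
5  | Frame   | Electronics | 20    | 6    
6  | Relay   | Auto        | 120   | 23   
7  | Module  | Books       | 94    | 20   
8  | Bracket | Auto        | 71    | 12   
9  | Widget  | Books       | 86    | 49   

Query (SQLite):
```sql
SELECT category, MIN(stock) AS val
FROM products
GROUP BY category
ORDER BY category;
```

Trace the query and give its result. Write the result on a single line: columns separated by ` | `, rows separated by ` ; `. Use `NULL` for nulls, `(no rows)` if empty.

Auto | 12 ; Books | 20 ; Electronics | 6

Partition products by category; compute MIN(stock) within each group.
  Auto: ids {1, 2, 4, 6, 8} → MIN(stock)=12
  Books: ids {3, 7, 9} → MIN(stock)=20
  Electronics: ids {5} → MIN(stock)=6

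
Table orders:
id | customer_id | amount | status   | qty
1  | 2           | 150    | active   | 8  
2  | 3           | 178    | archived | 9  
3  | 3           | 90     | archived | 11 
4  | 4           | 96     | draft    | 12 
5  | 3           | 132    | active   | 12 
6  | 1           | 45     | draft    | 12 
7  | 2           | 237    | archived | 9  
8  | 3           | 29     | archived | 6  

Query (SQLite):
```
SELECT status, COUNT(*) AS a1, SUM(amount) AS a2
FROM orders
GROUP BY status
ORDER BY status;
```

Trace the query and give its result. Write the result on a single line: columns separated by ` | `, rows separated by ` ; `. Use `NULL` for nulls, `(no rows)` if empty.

Group orders by status.
Per group compute: COUNT(*), SUM(amount).
  active: ids {1, 5} → COUNT(*)=2, SUM(amount)=282
  archived: ids {2, 3, 7, 8} → COUNT(*)=4, SUM(amount)=534
  draft: ids {4, 6} → COUNT(*)=2, SUM(amount)=141

active | 2 | 282 ; archived | 4 | 534 ; draft | 2 | 141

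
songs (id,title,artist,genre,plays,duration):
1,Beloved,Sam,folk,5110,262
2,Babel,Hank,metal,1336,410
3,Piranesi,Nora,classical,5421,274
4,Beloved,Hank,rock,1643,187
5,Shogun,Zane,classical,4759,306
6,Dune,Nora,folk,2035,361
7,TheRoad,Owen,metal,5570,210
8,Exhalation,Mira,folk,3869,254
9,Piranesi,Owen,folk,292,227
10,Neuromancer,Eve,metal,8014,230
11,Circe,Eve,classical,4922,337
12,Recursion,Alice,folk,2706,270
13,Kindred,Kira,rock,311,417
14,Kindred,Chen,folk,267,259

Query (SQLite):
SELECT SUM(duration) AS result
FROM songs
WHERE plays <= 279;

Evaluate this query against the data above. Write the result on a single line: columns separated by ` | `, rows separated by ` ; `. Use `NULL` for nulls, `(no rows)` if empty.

Rows where plays <= 279 → duration values: [259].
SUM of non-NULL values = 259.

259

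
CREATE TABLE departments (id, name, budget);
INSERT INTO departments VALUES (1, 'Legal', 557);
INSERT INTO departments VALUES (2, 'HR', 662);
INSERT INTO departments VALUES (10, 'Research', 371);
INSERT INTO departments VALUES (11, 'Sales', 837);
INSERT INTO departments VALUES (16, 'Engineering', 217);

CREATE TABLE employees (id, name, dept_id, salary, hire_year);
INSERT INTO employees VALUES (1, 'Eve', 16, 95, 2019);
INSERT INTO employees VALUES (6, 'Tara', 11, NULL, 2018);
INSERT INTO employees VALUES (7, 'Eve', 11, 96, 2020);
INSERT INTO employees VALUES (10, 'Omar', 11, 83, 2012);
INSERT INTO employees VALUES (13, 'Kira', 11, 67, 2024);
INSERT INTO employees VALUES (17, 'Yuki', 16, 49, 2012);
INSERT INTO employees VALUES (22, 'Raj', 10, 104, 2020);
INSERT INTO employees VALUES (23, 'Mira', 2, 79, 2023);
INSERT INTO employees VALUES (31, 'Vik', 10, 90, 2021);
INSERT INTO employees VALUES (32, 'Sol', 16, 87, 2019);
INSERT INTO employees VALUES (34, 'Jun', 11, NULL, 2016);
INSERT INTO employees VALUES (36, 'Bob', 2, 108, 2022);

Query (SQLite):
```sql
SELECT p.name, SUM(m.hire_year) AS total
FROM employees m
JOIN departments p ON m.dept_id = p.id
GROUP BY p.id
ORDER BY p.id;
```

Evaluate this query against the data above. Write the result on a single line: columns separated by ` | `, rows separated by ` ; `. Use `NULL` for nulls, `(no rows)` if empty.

Join each employees row to its departments via dept_id.
Group joined rows by departments.id; compute SUM(m.hire_year) per group.
  2: ids {23, 36} → SUM(m.hire_year)=4045
  10: ids {22, 31} → SUM(m.hire_year)=4041
  11: ids {6, 7, 10, 13, 34} → SUM(m.hire_year)=10090
  16: ids {1, 17, 32} → SUM(m.hire_year)=6050

HR | 4045 ; Research | 4041 ; Sales | 10090 ; Engineering | 6050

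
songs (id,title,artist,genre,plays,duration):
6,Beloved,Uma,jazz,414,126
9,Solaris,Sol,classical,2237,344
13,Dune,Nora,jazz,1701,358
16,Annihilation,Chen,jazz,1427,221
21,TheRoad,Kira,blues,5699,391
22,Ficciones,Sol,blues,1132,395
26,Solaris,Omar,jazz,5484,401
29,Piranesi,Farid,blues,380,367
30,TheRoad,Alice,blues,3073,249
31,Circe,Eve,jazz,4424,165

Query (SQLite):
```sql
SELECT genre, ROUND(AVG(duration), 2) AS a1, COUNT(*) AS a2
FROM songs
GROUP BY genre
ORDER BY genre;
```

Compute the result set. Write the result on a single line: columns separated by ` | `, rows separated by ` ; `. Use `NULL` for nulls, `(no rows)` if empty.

Group songs by genre.
Per group compute: ROUND(AVG(duration), 2), COUNT(*).
  blues: ids {21, 22, 29, 30} → ROUND(AVG(duration), 2)=350.5, COUNT(*)=4
  classical: ids {9} → ROUND(AVG(duration), 2)=344, COUNT(*)=1
  jazz: ids {6, 13, 16, 26, 31} → ROUND(AVG(duration), 2)=254.2, COUNT(*)=5

blues | 350.5 | 4 ; classical | 344 | 1 ; jazz | 254.2 | 5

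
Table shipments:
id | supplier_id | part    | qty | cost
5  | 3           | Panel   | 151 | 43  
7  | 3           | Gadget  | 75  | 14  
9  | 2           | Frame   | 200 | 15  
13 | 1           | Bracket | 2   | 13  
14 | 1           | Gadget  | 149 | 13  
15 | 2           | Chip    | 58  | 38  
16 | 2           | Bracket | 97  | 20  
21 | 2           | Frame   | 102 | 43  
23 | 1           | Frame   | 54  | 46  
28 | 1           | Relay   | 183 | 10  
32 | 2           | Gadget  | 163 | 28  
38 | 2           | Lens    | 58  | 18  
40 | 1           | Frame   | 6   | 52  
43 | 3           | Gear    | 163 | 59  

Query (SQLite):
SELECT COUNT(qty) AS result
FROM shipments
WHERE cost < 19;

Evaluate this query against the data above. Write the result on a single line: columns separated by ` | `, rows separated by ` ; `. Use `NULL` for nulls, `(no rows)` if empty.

6

Rows where cost < 19 → qty values: [75, 200, 2, 149, 183, 58].
COUNT(qty) counts non-NULL values → 6.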